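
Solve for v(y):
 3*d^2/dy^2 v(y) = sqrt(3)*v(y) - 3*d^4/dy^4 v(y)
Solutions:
 v(y) = C1*exp(-sqrt(6)*y*sqrt(-3 + sqrt(3)*sqrt(3 + 4*sqrt(3)))/6) + C2*exp(sqrt(6)*y*sqrt(-3 + sqrt(3)*sqrt(3 + 4*sqrt(3)))/6) + C3*sin(sqrt(6)*y*sqrt(3 + sqrt(3)*sqrt(3 + 4*sqrt(3)))/6) + C4*cosh(sqrt(6)*y*sqrt(-sqrt(3)*sqrt(3 + 4*sqrt(3)) - 3)/6)


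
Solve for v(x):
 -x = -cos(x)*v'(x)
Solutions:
 v(x) = C1 + Integral(x/cos(x), x)


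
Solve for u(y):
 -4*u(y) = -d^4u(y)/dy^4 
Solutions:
 u(y) = C1*exp(-sqrt(2)*y) + C2*exp(sqrt(2)*y) + C3*sin(sqrt(2)*y) + C4*cos(sqrt(2)*y)


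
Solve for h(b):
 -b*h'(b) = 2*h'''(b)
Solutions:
 h(b) = C1 + Integral(C2*airyai(-2^(2/3)*b/2) + C3*airybi(-2^(2/3)*b/2), b)


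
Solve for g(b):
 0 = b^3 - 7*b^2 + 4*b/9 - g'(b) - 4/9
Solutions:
 g(b) = C1 + b^4/4 - 7*b^3/3 + 2*b^2/9 - 4*b/9


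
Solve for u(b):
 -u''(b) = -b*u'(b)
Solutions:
 u(b) = C1 + C2*erfi(sqrt(2)*b/2)


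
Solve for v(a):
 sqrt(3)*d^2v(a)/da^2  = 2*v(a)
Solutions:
 v(a) = C1*exp(-sqrt(2)*3^(3/4)*a/3) + C2*exp(sqrt(2)*3^(3/4)*a/3)


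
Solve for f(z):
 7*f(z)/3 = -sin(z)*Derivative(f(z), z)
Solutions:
 f(z) = C1*(cos(z) + 1)^(7/6)/(cos(z) - 1)^(7/6)


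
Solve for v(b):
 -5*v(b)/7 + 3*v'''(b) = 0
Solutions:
 v(b) = C3*exp(21^(2/3)*5^(1/3)*b/21) + (C1*sin(3^(1/6)*5^(1/3)*7^(2/3)*b/14) + C2*cos(3^(1/6)*5^(1/3)*7^(2/3)*b/14))*exp(-21^(2/3)*5^(1/3)*b/42)


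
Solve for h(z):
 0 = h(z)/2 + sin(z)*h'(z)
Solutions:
 h(z) = C1*(cos(z) + 1)^(1/4)/(cos(z) - 1)^(1/4)


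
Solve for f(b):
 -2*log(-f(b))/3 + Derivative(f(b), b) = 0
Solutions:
 -li(-f(b)) = C1 + 2*b/3


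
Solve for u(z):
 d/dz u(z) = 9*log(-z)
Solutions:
 u(z) = C1 + 9*z*log(-z) - 9*z


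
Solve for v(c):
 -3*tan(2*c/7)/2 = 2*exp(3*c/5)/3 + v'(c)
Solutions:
 v(c) = C1 - 10*exp(3*c/5)/9 + 21*log(cos(2*c/7))/4


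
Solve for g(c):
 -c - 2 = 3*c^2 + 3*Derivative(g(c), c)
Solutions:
 g(c) = C1 - c^3/3 - c^2/6 - 2*c/3


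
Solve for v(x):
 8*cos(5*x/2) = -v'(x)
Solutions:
 v(x) = C1 - 16*sin(5*x/2)/5


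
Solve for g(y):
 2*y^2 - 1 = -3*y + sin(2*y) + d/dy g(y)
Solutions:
 g(y) = C1 + 2*y^3/3 + 3*y^2/2 - y + cos(2*y)/2


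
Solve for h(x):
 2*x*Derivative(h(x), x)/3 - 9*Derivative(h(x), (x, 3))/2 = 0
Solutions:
 h(x) = C1 + Integral(C2*airyai(2^(2/3)*x/3) + C3*airybi(2^(2/3)*x/3), x)


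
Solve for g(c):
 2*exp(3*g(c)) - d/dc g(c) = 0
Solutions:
 g(c) = log(-1/(C1 + 6*c))/3
 g(c) = log((-1/(C1 + 2*c))^(1/3)*(-3^(2/3) - 3*3^(1/6)*I)/6)
 g(c) = log((-1/(C1 + 2*c))^(1/3)*(-3^(2/3) + 3*3^(1/6)*I)/6)


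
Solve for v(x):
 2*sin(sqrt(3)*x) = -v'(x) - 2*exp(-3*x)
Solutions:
 v(x) = C1 + 2*sqrt(3)*cos(sqrt(3)*x)/3 + 2*exp(-3*x)/3


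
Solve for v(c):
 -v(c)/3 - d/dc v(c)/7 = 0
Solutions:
 v(c) = C1*exp(-7*c/3)


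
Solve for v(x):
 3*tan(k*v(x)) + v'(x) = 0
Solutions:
 v(x) = Piecewise((-asin(exp(C1*k - 3*k*x))/k + pi/k, Ne(k, 0)), (nan, True))
 v(x) = Piecewise((asin(exp(C1*k - 3*k*x))/k, Ne(k, 0)), (nan, True))


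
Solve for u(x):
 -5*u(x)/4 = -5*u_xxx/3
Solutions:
 u(x) = C3*exp(6^(1/3)*x/2) + (C1*sin(2^(1/3)*3^(5/6)*x/4) + C2*cos(2^(1/3)*3^(5/6)*x/4))*exp(-6^(1/3)*x/4)


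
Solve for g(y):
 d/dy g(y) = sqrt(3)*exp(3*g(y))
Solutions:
 g(y) = log(-1/(C1 + 3*sqrt(3)*y))/3
 g(y) = log((-1/(C1 + sqrt(3)*y))^(1/3)*(-3^(2/3) - 3*3^(1/6)*I)/6)
 g(y) = log((-1/(C1 + sqrt(3)*y))^(1/3)*(-3^(2/3) + 3*3^(1/6)*I)/6)


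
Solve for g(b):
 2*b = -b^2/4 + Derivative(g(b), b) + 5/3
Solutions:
 g(b) = C1 + b^3/12 + b^2 - 5*b/3


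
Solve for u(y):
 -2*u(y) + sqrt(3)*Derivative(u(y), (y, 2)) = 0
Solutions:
 u(y) = C1*exp(-sqrt(2)*3^(3/4)*y/3) + C2*exp(sqrt(2)*3^(3/4)*y/3)


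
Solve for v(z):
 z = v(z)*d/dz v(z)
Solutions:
 v(z) = -sqrt(C1 + z^2)
 v(z) = sqrt(C1 + z^2)


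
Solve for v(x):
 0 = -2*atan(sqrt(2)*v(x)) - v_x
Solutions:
 Integral(1/atan(sqrt(2)*_y), (_y, v(x))) = C1 - 2*x


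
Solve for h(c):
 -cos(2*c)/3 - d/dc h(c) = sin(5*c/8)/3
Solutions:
 h(c) = C1 - sin(2*c)/6 + 8*cos(5*c/8)/15


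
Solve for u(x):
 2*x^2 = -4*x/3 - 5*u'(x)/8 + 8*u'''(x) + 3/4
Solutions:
 u(x) = C1 + C2*exp(-sqrt(5)*x/8) + C3*exp(sqrt(5)*x/8) - 16*x^3/15 - 16*x^2/15 - 2018*x/25


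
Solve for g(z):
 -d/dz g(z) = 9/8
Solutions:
 g(z) = C1 - 9*z/8


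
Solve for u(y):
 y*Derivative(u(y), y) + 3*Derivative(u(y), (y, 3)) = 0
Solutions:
 u(y) = C1 + Integral(C2*airyai(-3^(2/3)*y/3) + C3*airybi(-3^(2/3)*y/3), y)


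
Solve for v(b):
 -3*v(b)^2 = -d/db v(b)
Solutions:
 v(b) = -1/(C1 + 3*b)


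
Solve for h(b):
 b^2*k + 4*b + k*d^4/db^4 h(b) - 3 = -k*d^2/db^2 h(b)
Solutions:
 h(b) = C1 + C2*b + C3*exp(-I*b) + C4*exp(I*b) - b^4/12 - 2*b^3/(3*k) + b^2*(1 + 3/(2*k))


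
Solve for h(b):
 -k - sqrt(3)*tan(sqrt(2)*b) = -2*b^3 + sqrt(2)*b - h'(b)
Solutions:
 h(b) = C1 - b^4/2 + sqrt(2)*b^2/2 + b*k - sqrt(6)*log(cos(sqrt(2)*b))/2


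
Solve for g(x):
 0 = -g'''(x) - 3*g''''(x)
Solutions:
 g(x) = C1 + C2*x + C3*x^2 + C4*exp(-x/3)


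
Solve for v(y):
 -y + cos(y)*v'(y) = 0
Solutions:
 v(y) = C1 + Integral(y/cos(y), y)


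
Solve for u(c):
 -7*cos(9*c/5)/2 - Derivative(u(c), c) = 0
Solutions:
 u(c) = C1 - 35*sin(9*c/5)/18


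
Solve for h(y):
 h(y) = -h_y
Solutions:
 h(y) = C1*exp(-y)


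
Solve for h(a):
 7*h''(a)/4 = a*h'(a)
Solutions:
 h(a) = C1 + C2*erfi(sqrt(14)*a/7)


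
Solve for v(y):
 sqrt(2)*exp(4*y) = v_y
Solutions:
 v(y) = C1 + sqrt(2)*exp(4*y)/4


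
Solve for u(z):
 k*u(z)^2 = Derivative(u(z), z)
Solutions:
 u(z) = -1/(C1 + k*z)


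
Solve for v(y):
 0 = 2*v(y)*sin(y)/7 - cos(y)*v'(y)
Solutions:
 v(y) = C1/cos(y)^(2/7)


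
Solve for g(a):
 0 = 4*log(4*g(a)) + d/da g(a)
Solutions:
 Integral(1/(log(_y) + 2*log(2)), (_y, g(a)))/4 = C1 - a


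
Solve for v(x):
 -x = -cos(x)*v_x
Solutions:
 v(x) = C1 + Integral(x/cos(x), x)


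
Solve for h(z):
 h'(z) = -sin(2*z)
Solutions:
 h(z) = C1 + cos(2*z)/2


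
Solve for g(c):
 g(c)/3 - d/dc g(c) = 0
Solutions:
 g(c) = C1*exp(c/3)


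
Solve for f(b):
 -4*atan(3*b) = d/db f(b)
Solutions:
 f(b) = C1 - 4*b*atan(3*b) + 2*log(9*b^2 + 1)/3


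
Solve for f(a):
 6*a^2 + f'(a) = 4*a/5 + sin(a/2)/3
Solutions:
 f(a) = C1 - 2*a^3 + 2*a^2/5 - 2*cos(a/2)/3


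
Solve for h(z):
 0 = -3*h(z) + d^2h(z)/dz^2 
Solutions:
 h(z) = C1*exp(-sqrt(3)*z) + C2*exp(sqrt(3)*z)


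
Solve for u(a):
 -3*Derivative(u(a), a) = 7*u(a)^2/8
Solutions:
 u(a) = 24/(C1 + 7*a)


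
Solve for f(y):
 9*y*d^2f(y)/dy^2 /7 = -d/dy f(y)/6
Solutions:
 f(y) = C1 + C2*y^(47/54)


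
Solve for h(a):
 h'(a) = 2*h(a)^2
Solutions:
 h(a) = -1/(C1 + 2*a)


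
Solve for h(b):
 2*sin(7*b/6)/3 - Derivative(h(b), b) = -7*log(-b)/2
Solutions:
 h(b) = C1 + 7*b*log(-b)/2 - 7*b/2 - 4*cos(7*b/6)/7


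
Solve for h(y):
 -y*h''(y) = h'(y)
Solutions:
 h(y) = C1 + C2*log(y)


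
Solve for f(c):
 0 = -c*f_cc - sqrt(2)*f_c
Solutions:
 f(c) = C1 + C2*c^(1 - sqrt(2))


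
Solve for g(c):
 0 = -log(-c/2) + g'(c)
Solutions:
 g(c) = C1 + c*log(-c) + c*(-1 - log(2))


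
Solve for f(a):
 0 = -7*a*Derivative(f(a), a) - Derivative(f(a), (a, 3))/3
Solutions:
 f(a) = C1 + Integral(C2*airyai(-21^(1/3)*a) + C3*airybi(-21^(1/3)*a), a)


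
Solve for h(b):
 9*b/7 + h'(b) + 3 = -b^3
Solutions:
 h(b) = C1 - b^4/4 - 9*b^2/14 - 3*b


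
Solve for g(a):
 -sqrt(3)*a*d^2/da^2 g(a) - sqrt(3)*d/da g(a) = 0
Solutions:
 g(a) = C1 + C2*log(a)


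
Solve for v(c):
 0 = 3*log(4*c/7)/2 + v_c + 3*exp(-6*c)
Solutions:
 v(c) = C1 - 3*c*log(c)/2 + c*(-3*log(2) + 3/2 + 3*log(7)/2) + exp(-6*c)/2


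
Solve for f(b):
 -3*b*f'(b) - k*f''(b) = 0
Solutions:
 f(b) = C1 + C2*sqrt(k)*erf(sqrt(6)*b*sqrt(1/k)/2)


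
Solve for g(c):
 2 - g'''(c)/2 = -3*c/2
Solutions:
 g(c) = C1 + C2*c + C3*c^2 + c^4/8 + 2*c^3/3


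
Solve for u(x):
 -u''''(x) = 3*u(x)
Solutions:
 u(x) = (C1*sin(sqrt(2)*3^(1/4)*x/2) + C2*cos(sqrt(2)*3^(1/4)*x/2))*exp(-sqrt(2)*3^(1/4)*x/2) + (C3*sin(sqrt(2)*3^(1/4)*x/2) + C4*cos(sqrt(2)*3^(1/4)*x/2))*exp(sqrt(2)*3^(1/4)*x/2)


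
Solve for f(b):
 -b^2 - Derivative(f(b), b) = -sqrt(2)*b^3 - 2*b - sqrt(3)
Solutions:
 f(b) = C1 + sqrt(2)*b^4/4 - b^3/3 + b^2 + sqrt(3)*b


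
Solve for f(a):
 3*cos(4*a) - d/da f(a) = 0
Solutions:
 f(a) = C1 + 3*sin(4*a)/4


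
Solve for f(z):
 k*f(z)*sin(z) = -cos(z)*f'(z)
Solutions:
 f(z) = C1*exp(k*log(cos(z)))


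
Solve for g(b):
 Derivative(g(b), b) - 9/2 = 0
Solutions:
 g(b) = C1 + 9*b/2


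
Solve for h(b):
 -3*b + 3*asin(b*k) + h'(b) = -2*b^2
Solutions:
 h(b) = C1 - 2*b^3/3 + 3*b^2/2 - 3*Piecewise((b*asin(b*k) + sqrt(-b^2*k^2 + 1)/k, Ne(k, 0)), (0, True))


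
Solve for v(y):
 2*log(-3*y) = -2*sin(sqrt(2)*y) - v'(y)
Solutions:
 v(y) = C1 - 2*y*log(-y) - 2*y*log(3) + 2*y + sqrt(2)*cos(sqrt(2)*y)


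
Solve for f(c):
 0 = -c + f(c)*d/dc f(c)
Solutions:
 f(c) = -sqrt(C1 + c^2)
 f(c) = sqrt(C1 + c^2)


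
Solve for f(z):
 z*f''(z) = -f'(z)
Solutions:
 f(z) = C1 + C2*log(z)


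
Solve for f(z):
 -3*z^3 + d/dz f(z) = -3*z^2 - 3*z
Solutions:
 f(z) = C1 + 3*z^4/4 - z^3 - 3*z^2/2


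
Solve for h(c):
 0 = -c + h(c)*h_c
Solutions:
 h(c) = -sqrt(C1 + c^2)
 h(c) = sqrt(C1 + c^2)


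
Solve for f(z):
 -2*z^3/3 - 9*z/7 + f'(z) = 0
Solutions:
 f(z) = C1 + z^4/6 + 9*z^2/14


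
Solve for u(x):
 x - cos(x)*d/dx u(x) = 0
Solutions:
 u(x) = C1 + Integral(x/cos(x), x)


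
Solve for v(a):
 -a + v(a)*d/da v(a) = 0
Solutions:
 v(a) = -sqrt(C1 + a^2)
 v(a) = sqrt(C1 + a^2)


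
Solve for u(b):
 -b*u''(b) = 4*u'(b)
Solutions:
 u(b) = C1 + C2/b^3


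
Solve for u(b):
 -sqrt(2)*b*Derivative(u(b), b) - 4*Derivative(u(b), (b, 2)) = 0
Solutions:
 u(b) = C1 + C2*erf(2^(3/4)*b/4)


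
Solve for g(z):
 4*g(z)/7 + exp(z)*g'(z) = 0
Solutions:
 g(z) = C1*exp(4*exp(-z)/7)


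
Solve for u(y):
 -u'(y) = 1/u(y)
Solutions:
 u(y) = -sqrt(C1 - 2*y)
 u(y) = sqrt(C1 - 2*y)


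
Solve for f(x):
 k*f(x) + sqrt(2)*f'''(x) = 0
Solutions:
 f(x) = C1*exp(2^(5/6)*x*(-k)^(1/3)/2) + C2*exp(2^(5/6)*x*(-k)^(1/3)*(-1 + sqrt(3)*I)/4) + C3*exp(-2^(5/6)*x*(-k)^(1/3)*(1 + sqrt(3)*I)/4)


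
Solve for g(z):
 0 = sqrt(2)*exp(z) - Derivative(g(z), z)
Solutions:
 g(z) = C1 + sqrt(2)*exp(z)


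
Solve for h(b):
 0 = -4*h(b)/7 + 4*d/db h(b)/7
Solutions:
 h(b) = C1*exp(b)


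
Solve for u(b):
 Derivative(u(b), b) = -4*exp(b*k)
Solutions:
 u(b) = C1 - 4*exp(b*k)/k


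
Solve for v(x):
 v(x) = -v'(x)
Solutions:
 v(x) = C1*exp(-x)


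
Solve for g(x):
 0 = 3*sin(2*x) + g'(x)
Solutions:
 g(x) = C1 + 3*cos(2*x)/2


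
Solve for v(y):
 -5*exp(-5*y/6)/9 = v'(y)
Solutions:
 v(y) = C1 + 2*exp(-5*y/6)/3


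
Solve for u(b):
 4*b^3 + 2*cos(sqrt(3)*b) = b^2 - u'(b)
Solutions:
 u(b) = C1 - b^4 + b^3/3 - 2*sqrt(3)*sin(sqrt(3)*b)/3


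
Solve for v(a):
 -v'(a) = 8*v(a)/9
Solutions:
 v(a) = C1*exp(-8*a/9)


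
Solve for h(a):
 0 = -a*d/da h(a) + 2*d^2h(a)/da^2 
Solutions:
 h(a) = C1 + C2*erfi(a/2)


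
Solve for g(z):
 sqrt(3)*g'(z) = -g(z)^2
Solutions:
 g(z) = 3/(C1 + sqrt(3)*z)


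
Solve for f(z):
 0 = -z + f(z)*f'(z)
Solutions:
 f(z) = -sqrt(C1 + z^2)
 f(z) = sqrt(C1 + z^2)


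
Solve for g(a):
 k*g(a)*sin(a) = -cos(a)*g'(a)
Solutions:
 g(a) = C1*exp(k*log(cos(a)))


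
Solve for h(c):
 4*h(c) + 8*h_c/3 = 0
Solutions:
 h(c) = C1*exp(-3*c/2)


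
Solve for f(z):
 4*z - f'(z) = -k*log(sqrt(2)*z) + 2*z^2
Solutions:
 f(z) = C1 + k*z*log(z) - k*z + k*z*log(2)/2 - 2*z^3/3 + 2*z^2


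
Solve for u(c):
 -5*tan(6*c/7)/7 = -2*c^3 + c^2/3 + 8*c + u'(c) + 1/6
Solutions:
 u(c) = C1 + c^4/2 - c^3/9 - 4*c^2 - c/6 + 5*log(cos(6*c/7))/6


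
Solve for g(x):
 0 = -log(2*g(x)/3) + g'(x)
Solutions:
 -Integral(1/(log(_y) - log(3) + log(2)), (_y, g(x))) = C1 - x


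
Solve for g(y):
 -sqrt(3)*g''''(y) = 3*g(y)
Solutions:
 g(y) = (C1*sin(sqrt(2)*3^(1/8)*y/2) + C2*cos(sqrt(2)*3^(1/8)*y/2))*exp(-sqrt(2)*3^(1/8)*y/2) + (C3*sin(sqrt(2)*3^(1/8)*y/2) + C4*cos(sqrt(2)*3^(1/8)*y/2))*exp(sqrt(2)*3^(1/8)*y/2)


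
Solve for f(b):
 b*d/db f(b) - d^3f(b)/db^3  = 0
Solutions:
 f(b) = C1 + Integral(C2*airyai(b) + C3*airybi(b), b)


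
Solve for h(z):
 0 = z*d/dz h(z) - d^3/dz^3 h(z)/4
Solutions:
 h(z) = C1 + Integral(C2*airyai(2^(2/3)*z) + C3*airybi(2^(2/3)*z), z)


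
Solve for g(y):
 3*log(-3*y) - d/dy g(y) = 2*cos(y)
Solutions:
 g(y) = C1 + 3*y*log(-y) - 3*y + 3*y*log(3) - 2*sin(y)


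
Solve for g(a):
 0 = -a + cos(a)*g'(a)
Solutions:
 g(a) = C1 + Integral(a/cos(a), a)


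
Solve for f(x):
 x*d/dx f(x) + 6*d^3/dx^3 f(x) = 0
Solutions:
 f(x) = C1 + Integral(C2*airyai(-6^(2/3)*x/6) + C3*airybi(-6^(2/3)*x/6), x)


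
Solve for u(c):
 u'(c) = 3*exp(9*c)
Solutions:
 u(c) = C1 + exp(9*c)/3


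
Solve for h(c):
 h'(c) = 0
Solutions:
 h(c) = C1


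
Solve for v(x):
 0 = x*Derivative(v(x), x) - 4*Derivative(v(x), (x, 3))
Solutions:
 v(x) = C1 + Integral(C2*airyai(2^(1/3)*x/2) + C3*airybi(2^(1/3)*x/2), x)


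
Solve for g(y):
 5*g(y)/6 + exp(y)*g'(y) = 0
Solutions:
 g(y) = C1*exp(5*exp(-y)/6)


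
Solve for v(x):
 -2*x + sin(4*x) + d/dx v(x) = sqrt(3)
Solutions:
 v(x) = C1 + x^2 + sqrt(3)*x + cos(4*x)/4


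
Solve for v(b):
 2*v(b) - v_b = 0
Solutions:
 v(b) = C1*exp(2*b)


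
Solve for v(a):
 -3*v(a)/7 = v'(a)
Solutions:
 v(a) = C1*exp(-3*a/7)


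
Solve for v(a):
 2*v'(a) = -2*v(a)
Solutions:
 v(a) = C1*exp(-a)


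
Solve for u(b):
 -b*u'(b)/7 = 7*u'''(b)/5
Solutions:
 u(b) = C1 + Integral(C2*airyai(-35^(1/3)*b/7) + C3*airybi(-35^(1/3)*b/7), b)


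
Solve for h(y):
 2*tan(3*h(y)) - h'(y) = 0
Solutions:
 h(y) = -asin(C1*exp(6*y))/3 + pi/3
 h(y) = asin(C1*exp(6*y))/3


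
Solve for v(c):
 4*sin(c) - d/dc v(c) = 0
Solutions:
 v(c) = C1 - 4*cos(c)


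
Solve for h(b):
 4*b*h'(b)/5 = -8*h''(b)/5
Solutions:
 h(b) = C1 + C2*erf(b/2)


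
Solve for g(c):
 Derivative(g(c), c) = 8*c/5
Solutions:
 g(c) = C1 + 4*c^2/5


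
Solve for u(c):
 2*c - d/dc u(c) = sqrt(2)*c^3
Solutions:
 u(c) = C1 - sqrt(2)*c^4/4 + c^2


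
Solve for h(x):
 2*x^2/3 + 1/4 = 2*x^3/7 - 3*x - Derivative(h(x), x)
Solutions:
 h(x) = C1 + x^4/14 - 2*x^3/9 - 3*x^2/2 - x/4


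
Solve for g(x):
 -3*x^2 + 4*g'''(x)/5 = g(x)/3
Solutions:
 g(x) = C3*exp(90^(1/3)*x/6) - 9*x^2 + (C1*sin(10^(1/3)*3^(1/6)*x/4) + C2*cos(10^(1/3)*3^(1/6)*x/4))*exp(-90^(1/3)*x/12)


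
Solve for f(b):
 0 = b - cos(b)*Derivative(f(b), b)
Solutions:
 f(b) = C1 + Integral(b/cos(b), b)


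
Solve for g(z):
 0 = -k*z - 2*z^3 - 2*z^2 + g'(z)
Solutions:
 g(z) = C1 + k*z^2/2 + z^4/2 + 2*z^3/3


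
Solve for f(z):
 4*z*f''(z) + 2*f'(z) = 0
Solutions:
 f(z) = C1 + C2*sqrt(z)


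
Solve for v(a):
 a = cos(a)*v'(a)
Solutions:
 v(a) = C1 + Integral(a/cos(a), a)


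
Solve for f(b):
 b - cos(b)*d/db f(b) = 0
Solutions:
 f(b) = C1 + Integral(b/cos(b), b)


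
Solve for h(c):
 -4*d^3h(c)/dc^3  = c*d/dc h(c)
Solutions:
 h(c) = C1 + Integral(C2*airyai(-2^(1/3)*c/2) + C3*airybi(-2^(1/3)*c/2), c)


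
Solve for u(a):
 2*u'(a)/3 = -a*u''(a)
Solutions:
 u(a) = C1 + C2*a^(1/3)


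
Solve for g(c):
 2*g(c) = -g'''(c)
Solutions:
 g(c) = C3*exp(-2^(1/3)*c) + (C1*sin(2^(1/3)*sqrt(3)*c/2) + C2*cos(2^(1/3)*sqrt(3)*c/2))*exp(2^(1/3)*c/2)


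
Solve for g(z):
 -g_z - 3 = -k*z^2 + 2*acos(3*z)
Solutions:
 g(z) = C1 + k*z^3/3 - 2*z*acos(3*z) - 3*z + 2*sqrt(1 - 9*z^2)/3


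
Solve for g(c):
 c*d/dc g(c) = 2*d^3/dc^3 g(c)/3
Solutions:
 g(c) = C1 + Integral(C2*airyai(2^(2/3)*3^(1/3)*c/2) + C3*airybi(2^(2/3)*3^(1/3)*c/2), c)


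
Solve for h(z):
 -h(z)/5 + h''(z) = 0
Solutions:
 h(z) = C1*exp(-sqrt(5)*z/5) + C2*exp(sqrt(5)*z/5)


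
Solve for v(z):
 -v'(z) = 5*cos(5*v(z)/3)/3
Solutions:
 5*z/3 - 3*log(sin(5*v(z)/3) - 1)/10 + 3*log(sin(5*v(z)/3) + 1)/10 = C1


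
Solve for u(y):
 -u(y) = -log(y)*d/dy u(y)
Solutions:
 u(y) = C1*exp(li(y))


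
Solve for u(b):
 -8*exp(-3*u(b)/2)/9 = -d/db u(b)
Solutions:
 u(b) = 2*log(C1 + 4*b/3)/3
 u(b) = 2*log((-6^(2/3) - 3*2^(2/3)*3^(1/6)*I)*(C1 + 8*b)^(1/3)/12)
 u(b) = 2*log((-6^(2/3) + 3*2^(2/3)*3^(1/6)*I)*(C1 + 8*b)^(1/3)/12)


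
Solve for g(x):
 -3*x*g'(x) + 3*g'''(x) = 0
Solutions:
 g(x) = C1 + Integral(C2*airyai(x) + C3*airybi(x), x)


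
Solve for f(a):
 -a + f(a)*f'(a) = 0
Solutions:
 f(a) = -sqrt(C1 + a^2)
 f(a) = sqrt(C1 + a^2)


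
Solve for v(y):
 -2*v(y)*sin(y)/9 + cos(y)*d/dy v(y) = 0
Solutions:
 v(y) = C1/cos(y)^(2/9)


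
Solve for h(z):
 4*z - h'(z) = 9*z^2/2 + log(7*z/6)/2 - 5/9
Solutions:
 h(z) = C1 - 3*z^3/2 + 2*z^2 - z*log(z)/2 + z*log(sqrt(42)/7) + 19*z/18


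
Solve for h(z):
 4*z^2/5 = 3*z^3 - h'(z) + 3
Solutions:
 h(z) = C1 + 3*z^4/4 - 4*z^3/15 + 3*z


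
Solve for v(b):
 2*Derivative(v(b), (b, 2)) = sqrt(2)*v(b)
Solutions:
 v(b) = C1*exp(-2^(3/4)*b/2) + C2*exp(2^(3/4)*b/2)


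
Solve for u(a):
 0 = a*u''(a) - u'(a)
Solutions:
 u(a) = C1 + C2*a^2


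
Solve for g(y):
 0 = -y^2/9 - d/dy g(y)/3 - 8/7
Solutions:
 g(y) = C1 - y^3/9 - 24*y/7


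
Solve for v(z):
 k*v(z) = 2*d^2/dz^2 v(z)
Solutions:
 v(z) = C1*exp(-sqrt(2)*sqrt(k)*z/2) + C2*exp(sqrt(2)*sqrt(k)*z/2)


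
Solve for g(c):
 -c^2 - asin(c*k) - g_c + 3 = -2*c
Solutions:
 g(c) = C1 - c^3/3 + c^2 + 3*c - Piecewise((c*asin(c*k) + sqrt(-c^2*k^2 + 1)/k, Ne(k, 0)), (0, True))


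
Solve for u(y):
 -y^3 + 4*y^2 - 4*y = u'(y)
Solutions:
 u(y) = C1 - y^4/4 + 4*y^3/3 - 2*y^2


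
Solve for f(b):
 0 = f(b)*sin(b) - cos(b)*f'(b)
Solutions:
 f(b) = C1/cos(b)


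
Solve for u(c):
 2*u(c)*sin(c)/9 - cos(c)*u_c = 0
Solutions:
 u(c) = C1/cos(c)^(2/9)


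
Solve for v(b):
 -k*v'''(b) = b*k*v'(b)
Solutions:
 v(b) = C1 + Integral(C2*airyai(-b) + C3*airybi(-b), b)


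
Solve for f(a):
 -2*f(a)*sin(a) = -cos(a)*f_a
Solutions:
 f(a) = C1/cos(a)^2


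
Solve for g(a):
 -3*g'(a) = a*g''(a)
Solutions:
 g(a) = C1 + C2/a^2


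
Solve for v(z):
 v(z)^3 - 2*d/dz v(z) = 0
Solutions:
 v(z) = -sqrt(-1/(C1 + z))
 v(z) = sqrt(-1/(C1 + z))


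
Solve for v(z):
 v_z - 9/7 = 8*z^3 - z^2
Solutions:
 v(z) = C1 + 2*z^4 - z^3/3 + 9*z/7


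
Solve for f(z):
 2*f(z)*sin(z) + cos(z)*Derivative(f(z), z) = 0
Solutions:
 f(z) = C1*cos(z)^2


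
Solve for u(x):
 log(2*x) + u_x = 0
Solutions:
 u(x) = C1 - x*log(x) - x*log(2) + x


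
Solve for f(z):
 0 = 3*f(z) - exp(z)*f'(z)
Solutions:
 f(z) = C1*exp(-3*exp(-z))


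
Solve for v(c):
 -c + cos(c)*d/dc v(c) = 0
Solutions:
 v(c) = C1 + Integral(c/cos(c), c)


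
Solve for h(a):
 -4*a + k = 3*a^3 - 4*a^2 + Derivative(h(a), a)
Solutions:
 h(a) = C1 - 3*a^4/4 + 4*a^3/3 - 2*a^2 + a*k


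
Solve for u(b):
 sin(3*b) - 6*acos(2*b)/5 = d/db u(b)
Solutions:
 u(b) = C1 - 6*b*acos(2*b)/5 + 3*sqrt(1 - 4*b^2)/5 - cos(3*b)/3


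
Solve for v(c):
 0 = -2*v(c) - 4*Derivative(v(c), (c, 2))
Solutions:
 v(c) = C1*sin(sqrt(2)*c/2) + C2*cos(sqrt(2)*c/2)


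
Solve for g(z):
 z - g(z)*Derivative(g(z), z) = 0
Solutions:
 g(z) = -sqrt(C1 + z^2)
 g(z) = sqrt(C1 + z^2)


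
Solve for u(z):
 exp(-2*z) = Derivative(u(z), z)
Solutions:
 u(z) = C1 - exp(-2*z)/2


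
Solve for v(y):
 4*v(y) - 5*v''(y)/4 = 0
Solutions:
 v(y) = C1*exp(-4*sqrt(5)*y/5) + C2*exp(4*sqrt(5)*y/5)


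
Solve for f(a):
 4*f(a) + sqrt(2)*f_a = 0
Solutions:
 f(a) = C1*exp(-2*sqrt(2)*a)


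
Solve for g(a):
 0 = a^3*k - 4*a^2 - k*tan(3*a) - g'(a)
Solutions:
 g(a) = C1 + a^4*k/4 - 4*a^3/3 + k*log(cos(3*a))/3


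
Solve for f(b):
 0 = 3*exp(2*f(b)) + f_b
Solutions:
 f(b) = log(-sqrt(-1/(C1 - 3*b))) - log(2)/2
 f(b) = log(-1/(C1 - 3*b))/2 - log(2)/2


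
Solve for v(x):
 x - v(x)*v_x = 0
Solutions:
 v(x) = -sqrt(C1 + x^2)
 v(x) = sqrt(C1 + x^2)


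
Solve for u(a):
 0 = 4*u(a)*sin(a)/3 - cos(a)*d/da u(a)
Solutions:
 u(a) = C1/cos(a)^(4/3)


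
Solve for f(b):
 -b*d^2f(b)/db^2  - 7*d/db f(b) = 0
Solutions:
 f(b) = C1 + C2/b^6


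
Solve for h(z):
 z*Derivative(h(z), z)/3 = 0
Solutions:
 h(z) = C1


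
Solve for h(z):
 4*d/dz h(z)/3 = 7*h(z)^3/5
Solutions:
 h(z) = -sqrt(10)*sqrt(-1/(C1 + 21*z))
 h(z) = sqrt(10)*sqrt(-1/(C1 + 21*z))


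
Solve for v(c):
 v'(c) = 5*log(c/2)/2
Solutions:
 v(c) = C1 + 5*c*log(c)/2 - 5*c/2 - 5*c*log(2)/2


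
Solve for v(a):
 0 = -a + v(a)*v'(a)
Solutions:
 v(a) = -sqrt(C1 + a^2)
 v(a) = sqrt(C1 + a^2)


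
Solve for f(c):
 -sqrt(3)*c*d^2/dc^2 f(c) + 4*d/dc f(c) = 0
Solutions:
 f(c) = C1 + C2*c^(1 + 4*sqrt(3)/3)


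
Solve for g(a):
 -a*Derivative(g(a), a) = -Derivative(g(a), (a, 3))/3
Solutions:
 g(a) = C1 + Integral(C2*airyai(3^(1/3)*a) + C3*airybi(3^(1/3)*a), a)


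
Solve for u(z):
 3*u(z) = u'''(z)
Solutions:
 u(z) = C3*exp(3^(1/3)*z) + (C1*sin(3^(5/6)*z/2) + C2*cos(3^(5/6)*z/2))*exp(-3^(1/3)*z/2)


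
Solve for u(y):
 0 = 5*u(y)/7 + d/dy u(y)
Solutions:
 u(y) = C1*exp(-5*y/7)


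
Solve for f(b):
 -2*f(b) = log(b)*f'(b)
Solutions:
 f(b) = C1*exp(-2*li(b))


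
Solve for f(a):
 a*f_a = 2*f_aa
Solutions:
 f(a) = C1 + C2*erfi(a/2)


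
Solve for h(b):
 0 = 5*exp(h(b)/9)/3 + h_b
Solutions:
 h(b) = 9*log(1/(C1 + 5*b)) + 27*log(3)


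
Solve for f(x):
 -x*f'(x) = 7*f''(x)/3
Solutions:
 f(x) = C1 + C2*erf(sqrt(42)*x/14)


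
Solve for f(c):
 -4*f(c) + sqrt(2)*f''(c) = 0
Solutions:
 f(c) = C1*exp(-2^(3/4)*c) + C2*exp(2^(3/4)*c)


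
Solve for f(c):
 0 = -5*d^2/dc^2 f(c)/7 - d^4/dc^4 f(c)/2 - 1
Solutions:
 f(c) = C1 + C2*c + C3*sin(sqrt(70)*c/7) + C4*cos(sqrt(70)*c/7) - 7*c^2/10


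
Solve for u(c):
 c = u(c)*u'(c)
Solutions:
 u(c) = -sqrt(C1 + c^2)
 u(c) = sqrt(C1 + c^2)


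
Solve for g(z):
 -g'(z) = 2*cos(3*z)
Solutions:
 g(z) = C1 - 2*sin(3*z)/3


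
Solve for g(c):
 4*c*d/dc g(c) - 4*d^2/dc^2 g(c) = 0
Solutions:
 g(c) = C1 + C2*erfi(sqrt(2)*c/2)


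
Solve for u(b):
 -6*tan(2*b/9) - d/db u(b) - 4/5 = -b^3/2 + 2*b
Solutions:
 u(b) = C1 + b^4/8 - b^2 - 4*b/5 + 27*log(cos(2*b/9))


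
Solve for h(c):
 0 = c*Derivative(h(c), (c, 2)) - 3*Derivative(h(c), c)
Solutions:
 h(c) = C1 + C2*c^4


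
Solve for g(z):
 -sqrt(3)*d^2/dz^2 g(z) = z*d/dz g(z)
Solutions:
 g(z) = C1 + C2*erf(sqrt(2)*3^(3/4)*z/6)


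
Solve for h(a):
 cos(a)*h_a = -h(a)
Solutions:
 h(a) = C1*sqrt(sin(a) - 1)/sqrt(sin(a) + 1)


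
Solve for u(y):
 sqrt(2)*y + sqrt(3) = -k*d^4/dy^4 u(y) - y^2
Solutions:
 u(y) = C1 + C2*y + C3*y^2 + C4*y^3 - y^6/(360*k) - sqrt(2)*y^5/(120*k) - sqrt(3)*y^4/(24*k)


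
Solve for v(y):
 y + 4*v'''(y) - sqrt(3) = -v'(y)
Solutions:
 v(y) = C1 + C2*sin(y/2) + C3*cos(y/2) - y^2/2 + sqrt(3)*y


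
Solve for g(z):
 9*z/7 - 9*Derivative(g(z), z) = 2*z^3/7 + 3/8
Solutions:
 g(z) = C1 - z^4/126 + z^2/14 - z/24


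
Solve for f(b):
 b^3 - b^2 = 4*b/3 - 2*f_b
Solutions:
 f(b) = C1 - b^4/8 + b^3/6 + b^2/3


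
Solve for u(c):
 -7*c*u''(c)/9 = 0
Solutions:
 u(c) = C1 + C2*c


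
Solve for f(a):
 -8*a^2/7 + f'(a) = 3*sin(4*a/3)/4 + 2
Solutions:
 f(a) = C1 + 8*a^3/21 + 2*a - 9*cos(4*a/3)/16


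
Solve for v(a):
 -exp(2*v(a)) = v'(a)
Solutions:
 v(a) = log(-sqrt(-1/(C1 - a))) - log(2)/2
 v(a) = log(-1/(C1 - a))/2 - log(2)/2


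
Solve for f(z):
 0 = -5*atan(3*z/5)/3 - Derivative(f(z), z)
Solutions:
 f(z) = C1 - 5*z*atan(3*z/5)/3 + 25*log(9*z^2 + 25)/18


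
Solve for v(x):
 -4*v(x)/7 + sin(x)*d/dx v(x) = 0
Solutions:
 v(x) = C1*(cos(x) - 1)^(2/7)/(cos(x) + 1)^(2/7)


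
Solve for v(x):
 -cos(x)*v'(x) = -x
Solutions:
 v(x) = C1 + Integral(x/cos(x), x)


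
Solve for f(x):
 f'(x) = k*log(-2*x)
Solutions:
 f(x) = C1 + k*x*log(-x) + k*x*(-1 + log(2))


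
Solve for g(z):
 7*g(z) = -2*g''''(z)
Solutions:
 g(z) = (C1*sin(14^(1/4)*z/2) + C2*cos(14^(1/4)*z/2))*exp(-14^(1/4)*z/2) + (C3*sin(14^(1/4)*z/2) + C4*cos(14^(1/4)*z/2))*exp(14^(1/4)*z/2)


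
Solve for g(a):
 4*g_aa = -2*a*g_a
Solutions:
 g(a) = C1 + C2*erf(a/2)


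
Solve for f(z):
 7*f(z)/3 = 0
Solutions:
 f(z) = 0


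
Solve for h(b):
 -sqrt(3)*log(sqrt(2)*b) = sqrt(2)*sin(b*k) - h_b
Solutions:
 h(b) = C1 + sqrt(3)*b*(log(b) - 1) + sqrt(3)*b*log(2)/2 + sqrt(2)*Piecewise((-cos(b*k)/k, Ne(k, 0)), (0, True))


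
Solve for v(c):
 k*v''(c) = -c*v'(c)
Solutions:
 v(c) = C1 + C2*sqrt(k)*erf(sqrt(2)*c*sqrt(1/k)/2)


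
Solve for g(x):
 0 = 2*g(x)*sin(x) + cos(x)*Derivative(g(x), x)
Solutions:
 g(x) = C1*cos(x)^2


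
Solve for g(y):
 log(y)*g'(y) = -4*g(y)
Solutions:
 g(y) = C1*exp(-4*li(y))


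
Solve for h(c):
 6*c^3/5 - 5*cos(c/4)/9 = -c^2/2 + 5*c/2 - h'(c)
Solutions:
 h(c) = C1 - 3*c^4/10 - c^3/6 + 5*c^2/4 + 20*sin(c/4)/9


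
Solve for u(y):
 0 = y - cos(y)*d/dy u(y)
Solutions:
 u(y) = C1 + Integral(y/cos(y), y)


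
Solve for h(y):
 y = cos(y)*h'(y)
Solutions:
 h(y) = C1 + Integral(y/cos(y), y)


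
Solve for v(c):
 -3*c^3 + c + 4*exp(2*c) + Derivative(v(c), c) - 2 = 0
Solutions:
 v(c) = C1 + 3*c^4/4 - c^2/2 + 2*c - 2*exp(2*c)


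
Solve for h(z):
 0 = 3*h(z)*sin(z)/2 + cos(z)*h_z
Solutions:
 h(z) = C1*cos(z)^(3/2)


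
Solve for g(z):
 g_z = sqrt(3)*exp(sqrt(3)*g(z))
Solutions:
 g(z) = sqrt(3)*(2*log(-1/(C1 + sqrt(3)*z)) - log(3))/6


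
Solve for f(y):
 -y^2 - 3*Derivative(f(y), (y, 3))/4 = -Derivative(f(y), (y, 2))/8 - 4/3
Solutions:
 f(y) = C1 + C2*y + C3*exp(y/6) + 2*y^4/3 + 16*y^3 + 848*y^2/3


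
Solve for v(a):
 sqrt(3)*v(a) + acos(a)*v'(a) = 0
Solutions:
 v(a) = C1*exp(-sqrt(3)*Integral(1/acos(a), a))


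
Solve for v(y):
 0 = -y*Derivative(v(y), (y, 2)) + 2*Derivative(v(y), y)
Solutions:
 v(y) = C1 + C2*y^3


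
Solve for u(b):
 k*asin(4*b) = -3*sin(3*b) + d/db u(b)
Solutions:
 u(b) = C1 + k*(b*asin(4*b) + sqrt(1 - 16*b^2)/4) - cos(3*b)


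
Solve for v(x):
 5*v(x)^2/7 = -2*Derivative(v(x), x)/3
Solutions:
 v(x) = 14/(C1 + 15*x)


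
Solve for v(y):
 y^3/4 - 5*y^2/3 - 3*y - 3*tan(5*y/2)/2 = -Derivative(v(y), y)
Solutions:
 v(y) = C1 - y^4/16 + 5*y^3/9 + 3*y^2/2 - 3*log(cos(5*y/2))/5


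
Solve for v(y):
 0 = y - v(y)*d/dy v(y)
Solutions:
 v(y) = -sqrt(C1 + y^2)
 v(y) = sqrt(C1 + y^2)


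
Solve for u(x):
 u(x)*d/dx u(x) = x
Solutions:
 u(x) = -sqrt(C1 + x^2)
 u(x) = sqrt(C1 + x^2)


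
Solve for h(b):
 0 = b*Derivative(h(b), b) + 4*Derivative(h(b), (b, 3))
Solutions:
 h(b) = C1 + Integral(C2*airyai(-2^(1/3)*b/2) + C3*airybi(-2^(1/3)*b/2), b)


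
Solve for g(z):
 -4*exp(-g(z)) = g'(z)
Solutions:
 g(z) = log(C1 - 4*z)


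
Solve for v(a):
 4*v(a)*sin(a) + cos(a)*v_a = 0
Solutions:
 v(a) = C1*cos(a)^4


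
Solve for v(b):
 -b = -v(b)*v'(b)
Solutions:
 v(b) = -sqrt(C1 + b^2)
 v(b) = sqrt(C1 + b^2)


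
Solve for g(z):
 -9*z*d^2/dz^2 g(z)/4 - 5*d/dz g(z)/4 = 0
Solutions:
 g(z) = C1 + C2*z^(4/9)


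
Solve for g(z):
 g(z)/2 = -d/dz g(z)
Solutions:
 g(z) = C1*exp(-z/2)


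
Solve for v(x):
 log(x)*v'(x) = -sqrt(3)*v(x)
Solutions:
 v(x) = C1*exp(-sqrt(3)*li(x))


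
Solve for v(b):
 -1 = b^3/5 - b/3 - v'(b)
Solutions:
 v(b) = C1 + b^4/20 - b^2/6 + b


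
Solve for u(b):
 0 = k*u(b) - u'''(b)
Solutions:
 u(b) = C1*exp(b*k^(1/3)) + C2*exp(b*k^(1/3)*(-1 + sqrt(3)*I)/2) + C3*exp(-b*k^(1/3)*(1 + sqrt(3)*I)/2)


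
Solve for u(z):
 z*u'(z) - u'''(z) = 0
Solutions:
 u(z) = C1 + Integral(C2*airyai(z) + C3*airybi(z), z)


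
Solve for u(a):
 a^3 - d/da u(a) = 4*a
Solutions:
 u(a) = C1 + a^4/4 - 2*a^2


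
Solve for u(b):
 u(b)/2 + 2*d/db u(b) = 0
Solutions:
 u(b) = C1*exp(-b/4)


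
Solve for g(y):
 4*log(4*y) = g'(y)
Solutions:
 g(y) = C1 + 4*y*log(y) - 4*y + y*log(256)


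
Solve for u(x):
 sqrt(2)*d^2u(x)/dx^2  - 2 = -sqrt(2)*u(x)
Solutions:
 u(x) = C1*sin(x) + C2*cos(x) + sqrt(2)


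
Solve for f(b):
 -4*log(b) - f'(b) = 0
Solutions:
 f(b) = C1 - 4*b*log(b) + 4*b


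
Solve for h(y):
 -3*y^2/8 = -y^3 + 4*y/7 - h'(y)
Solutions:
 h(y) = C1 - y^4/4 + y^3/8 + 2*y^2/7


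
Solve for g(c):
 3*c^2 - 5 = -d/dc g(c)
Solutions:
 g(c) = C1 - c^3 + 5*c


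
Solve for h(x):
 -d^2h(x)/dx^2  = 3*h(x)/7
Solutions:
 h(x) = C1*sin(sqrt(21)*x/7) + C2*cos(sqrt(21)*x/7)


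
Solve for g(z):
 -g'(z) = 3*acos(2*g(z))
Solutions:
 Integral(1/acos(2*_y), (_y, g(z))) = C1 - 3*z


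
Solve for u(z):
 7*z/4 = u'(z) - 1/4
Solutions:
 u(z) = C1 + 7*z^2/8 + z/4


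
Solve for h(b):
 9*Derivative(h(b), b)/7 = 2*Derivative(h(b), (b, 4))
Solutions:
 h(b) = C1 + C4*exp(42^(2/3)*b/14) + (C2*sin(3*14^(2/3)*3^(1/6)*b/28) + C3*cos(3*14^(2/3)*3^(1/6)*b/28))*exp(-42^(2/3)*b/28)


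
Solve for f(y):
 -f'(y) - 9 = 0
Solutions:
 f(y) = C1 - 9*y


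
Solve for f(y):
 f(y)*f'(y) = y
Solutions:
 f(y) = -sqrt(C1 + y^2)
 f(y) = sqrt(C1 + y^2)


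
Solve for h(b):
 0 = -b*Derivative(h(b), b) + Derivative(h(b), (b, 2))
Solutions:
 h(b) = C1 + C2*erfi(sqrt(2)*b/2)


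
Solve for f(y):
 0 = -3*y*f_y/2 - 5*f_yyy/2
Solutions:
 f(y) = C1 + Integral(C2*airyai(-3^(1/3)*5^(2/3)*y/5) + C3*airybi(-3^(1/3)*5^(2/3)*y/5), y)


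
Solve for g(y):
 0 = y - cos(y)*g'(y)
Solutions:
 g(y) = C1 + Integral(y/cos(y), y)


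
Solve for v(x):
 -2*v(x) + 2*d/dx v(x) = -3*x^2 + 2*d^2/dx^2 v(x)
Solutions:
 v(x) = 3*x^2/2 + 3*x + (C1*sin(sqrt(3)*x/2) + C2*cos(sqrt(3)*x/2))*exp(x/2)


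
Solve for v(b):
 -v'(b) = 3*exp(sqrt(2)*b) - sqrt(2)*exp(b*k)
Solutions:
 v(b) = C1 - 3*sqrt(2)*exp(sqrt(2)*b)/2 + sqrt(2)*exp(b*k)/k


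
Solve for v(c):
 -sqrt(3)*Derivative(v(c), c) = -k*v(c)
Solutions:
 v(c) = C1*exp(sqrt(3)*c*k/3)


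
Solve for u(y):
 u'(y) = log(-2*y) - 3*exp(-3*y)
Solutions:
 u(y) = C1 + y*log(-y) + y*(-1 + log(2)) + exp(-3*y)


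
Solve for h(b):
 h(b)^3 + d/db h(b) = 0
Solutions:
 h(b) = -sqrt(2)*sqrt(-1/(C1 - b))/2
 h(b) = sqrt(2)*sqrt(-1/(C1 - b))/2


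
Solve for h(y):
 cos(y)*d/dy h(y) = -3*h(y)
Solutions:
 h(y) = C1*(sin(y) - 1)^(3/2)/(sin(y) + 1)^(3/2)


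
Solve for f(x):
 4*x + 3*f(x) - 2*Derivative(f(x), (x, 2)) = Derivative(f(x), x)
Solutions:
 f(x) = C1*exp(-3*x/2) + C2*exp(x) - 4*x/3 - 4/9


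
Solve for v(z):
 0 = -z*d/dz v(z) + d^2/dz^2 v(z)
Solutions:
 v(z) = C1 + C2*erfi(sqrt(2)*z/2)


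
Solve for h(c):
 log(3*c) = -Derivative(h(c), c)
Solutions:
 h(c) = C1 - c*log(c) - c*log(3) + c


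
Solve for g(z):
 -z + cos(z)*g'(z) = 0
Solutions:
 g(z) = C1 + Integral(z/cos(z), z)


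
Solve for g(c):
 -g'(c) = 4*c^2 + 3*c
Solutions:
 g(c) = C1 - 4*c^3/3 - 3*c^2/2


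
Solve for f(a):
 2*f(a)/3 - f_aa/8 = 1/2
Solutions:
 f(a) = C1*exp(-4*sqrt(3)*a/3) + C2*exp(4*sqrt(3)*a/3) + 3/4


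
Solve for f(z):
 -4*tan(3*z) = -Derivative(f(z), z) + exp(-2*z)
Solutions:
 f(z) = C1 + 2*log(tan(3*z)^2 + 1)/3 - exp(-2*z)/2


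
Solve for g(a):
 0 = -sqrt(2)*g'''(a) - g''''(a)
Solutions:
 g(a) = C1 + C2*a + C3*a^2 + C4*exp(-sqrt(2)*a)


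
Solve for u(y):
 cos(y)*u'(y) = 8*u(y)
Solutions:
 u(y) = C1*(sin(y)^4 + 4*sin(y)^3 + 6*sin(y)^2 + 4*sin(y) + 1)/(sin(y)^4 - 4*sin(y)^3 + 6*sin(y)^2 - 4*sin(y) + 1)


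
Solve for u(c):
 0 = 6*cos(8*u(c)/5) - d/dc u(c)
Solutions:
 -6*c - 5*log(sin(8*u(c)/5) - 1)/16 + 5*log(sin(8*u(c)/5) + 1)/16 = C1


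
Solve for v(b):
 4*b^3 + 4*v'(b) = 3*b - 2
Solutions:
 v(b) = C1 - b^4/4 + 3*b^2/8 - b/2


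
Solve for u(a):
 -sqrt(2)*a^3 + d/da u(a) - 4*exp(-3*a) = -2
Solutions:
 u(a) = C1 + sqrt(2)*a^4/4 - 2*a - 4*exp(-3*a)/3


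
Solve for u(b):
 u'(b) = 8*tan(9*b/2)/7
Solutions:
 u(b) = C1 - 16*log(cos(9*b/2))/63


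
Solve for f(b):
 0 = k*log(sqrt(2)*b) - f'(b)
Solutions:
 f(b) = C1 + b*k*log(b) - b*k + b*k*log(2)/2


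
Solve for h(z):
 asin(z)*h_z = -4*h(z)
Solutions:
 h(z) = C1*exp(-4*Integral(1/asin(z), z))


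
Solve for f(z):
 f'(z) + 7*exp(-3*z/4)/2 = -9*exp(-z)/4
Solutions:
 f(z) = C1 + 9*exp(-z)/4 + 14*exp(-3*z/4)/3


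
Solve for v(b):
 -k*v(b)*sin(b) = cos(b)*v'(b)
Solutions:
 v(b) = C1*exp(k*log(cos(b)))


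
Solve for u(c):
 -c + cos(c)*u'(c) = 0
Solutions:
 u(c) = C1 + Integral(c/cos(c), c)


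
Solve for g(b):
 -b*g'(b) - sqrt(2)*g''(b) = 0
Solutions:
 g(b) = C1 + C2*erf(2^(1/4)*b/2)


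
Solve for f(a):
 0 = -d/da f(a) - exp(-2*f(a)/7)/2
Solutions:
 f(a) = 7*log(-sqrt(C1 - a)) - 7*log(7)/2
 f(a) = 7*log(C1 - a/7)/2


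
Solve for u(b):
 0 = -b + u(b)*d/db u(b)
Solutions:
 u(b) = -sqrt(C1 + b^2)
 u(b) = sqrt(C1 + b^2)


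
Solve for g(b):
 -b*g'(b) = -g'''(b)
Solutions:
 g(b) = C1 + Integral(C2*airyai(b) + C3*airybi(b), b)


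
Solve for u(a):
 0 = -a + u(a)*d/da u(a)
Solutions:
 u(a) = -sqrt(C1 + a^2)
 u(a) = sqrt(C1 + a^2)


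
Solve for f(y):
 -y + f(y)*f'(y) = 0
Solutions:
 f(y) = -sqrt(C1 + y^2)
 f(y) = sqrt(C1 + y^2)


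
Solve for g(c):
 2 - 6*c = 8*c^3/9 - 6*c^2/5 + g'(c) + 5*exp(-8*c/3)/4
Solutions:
 g(c) = C1 - 2*c^4/9 + 2*c^3/5 - 3*c^2 + 2*c + 15*exp(-8*c/3)/32


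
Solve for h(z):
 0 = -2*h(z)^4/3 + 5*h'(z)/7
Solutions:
 h(z) = 5^(1/3)*(-1/(C1 + 14*z))^(1/3)
 h(z) = 5^(1/3)*(-1/(C1 + 14*z))^(1/3)*(-1 - sqrt(3)*I)/2
 h(z) = 5^(1/3)*(-1/(C1 + 14*z))^(1/3)*(-1 + sqrt(3)*I)/2


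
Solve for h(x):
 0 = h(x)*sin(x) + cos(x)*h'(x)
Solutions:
 h(x) = C1*cos(x)


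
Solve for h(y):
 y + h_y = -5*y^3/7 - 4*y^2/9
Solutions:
 h(y) = C1 - 5*y^4/28 - 4*y^3/27 - y^2/2


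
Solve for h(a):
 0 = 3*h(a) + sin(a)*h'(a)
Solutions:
 h(a) = C1*(cos(a) + 1)^(3/2)/(cos(a) - 1)^(3/2)


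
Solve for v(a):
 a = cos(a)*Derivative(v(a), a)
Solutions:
 v(a) = C1 + Integral(a/cos(a), a)


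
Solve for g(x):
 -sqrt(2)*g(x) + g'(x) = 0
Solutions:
 g(x) = C1*exp(sqrt(2)*x)


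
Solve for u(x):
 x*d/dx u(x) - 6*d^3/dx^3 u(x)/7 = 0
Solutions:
 u(x) = C1 + Integral(C2*airyai(6^(2/3)*7^(1/3)*x/6) + C3*airybi(6^(2/3)*7^(1/3)*x/6), x)


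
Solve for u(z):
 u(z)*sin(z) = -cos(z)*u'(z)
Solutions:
 u(z) = C1*cos(z)


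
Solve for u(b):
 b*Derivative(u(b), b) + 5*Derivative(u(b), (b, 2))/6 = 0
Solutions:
 u(b) = C1 + C2*erf(sqrt(15)*b/5)


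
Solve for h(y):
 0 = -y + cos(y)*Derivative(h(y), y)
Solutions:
 h(y) = C1 + Integral(y/cos(y), y)


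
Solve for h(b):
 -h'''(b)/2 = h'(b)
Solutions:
 h(b) = C1 + C2*sin(sqrt(2)*b) + C3*cos(sqrt(2)*b)


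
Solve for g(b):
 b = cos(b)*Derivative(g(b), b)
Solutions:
 g(b) = C1 + Integral(b/cos(b), b)


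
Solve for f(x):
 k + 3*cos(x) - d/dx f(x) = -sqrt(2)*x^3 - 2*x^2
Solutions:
 f(x) = C1 + k*x + sqrt(2)*x^4/4 + 2*x^3/3 + 3*sin(x)


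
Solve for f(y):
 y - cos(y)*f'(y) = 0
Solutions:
 f(y) = C1 + Integral(y/cos(y), y)


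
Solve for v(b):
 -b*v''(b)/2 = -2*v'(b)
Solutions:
 v(b) = C1 + C2*b^5


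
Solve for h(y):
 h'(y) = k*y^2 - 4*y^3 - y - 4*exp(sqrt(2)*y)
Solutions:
 h(y) = C1 + k*y^3/3 - y^4 - y^2/2 - 2*sqrt(2)*exp(sqrt(2)*y)


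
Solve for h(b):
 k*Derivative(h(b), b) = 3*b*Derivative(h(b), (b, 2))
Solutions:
 h(b) = C1 + b^(re(k)/3 + 1)*(C2*sin(log(b)*Abs(im(k))/3) + C3*cos(log(b)*im(k)/3))


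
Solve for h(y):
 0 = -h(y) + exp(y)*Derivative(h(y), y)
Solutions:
 h(y) = C1*exp(-exp(-y))


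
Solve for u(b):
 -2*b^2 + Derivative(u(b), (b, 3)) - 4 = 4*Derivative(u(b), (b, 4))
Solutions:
 u(b) = C1 + C2*b + C3*b^2 + C4*exp(b/4) + b^5/30 + 2*b^4/3 + 34*b^3/3


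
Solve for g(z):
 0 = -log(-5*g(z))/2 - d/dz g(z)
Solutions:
 2*Integral(1/(log(-_y) + log(5)), (_y, g(z))) = C1 - z


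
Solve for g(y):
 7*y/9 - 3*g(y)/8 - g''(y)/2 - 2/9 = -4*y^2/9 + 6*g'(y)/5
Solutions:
 g(y) = C1*exp(y*(-12 + sqrt(69))/10) + C2*exp(-y*(sqrt(69) + 12)/10) + 32*y^2/27 - 248*y/45 + 28112/2025


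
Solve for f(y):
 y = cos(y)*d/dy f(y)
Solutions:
 f(y) = C1 + Integral(y/cos(y), y)


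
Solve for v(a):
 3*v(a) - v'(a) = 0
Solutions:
 v(a) = C1*exp(3*a)


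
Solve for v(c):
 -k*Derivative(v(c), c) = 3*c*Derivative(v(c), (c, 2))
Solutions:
 v(c) = C1 + c^(1 - re(k)/3)*(C2*sin(log(c)*Abs(im(k))/3) + C3*cos(log(c)*im(k)/3))


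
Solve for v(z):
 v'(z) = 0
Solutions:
 v(z) = C1


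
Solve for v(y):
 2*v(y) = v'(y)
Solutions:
 v(y) = C1*exp(2*y)


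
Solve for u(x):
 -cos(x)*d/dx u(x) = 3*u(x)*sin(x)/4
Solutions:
 u(x) = C1*cos(x)^(3/4)


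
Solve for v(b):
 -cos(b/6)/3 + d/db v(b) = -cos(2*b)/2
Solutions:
 v(b) = C1 + 2*sin(b/6) - sin(2*b)/4


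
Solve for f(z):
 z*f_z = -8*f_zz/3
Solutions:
 f(z) = C1 + C2*erf(sqrt(3)*z/4)


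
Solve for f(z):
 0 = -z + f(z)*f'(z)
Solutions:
 f(z) = -sqrt(C1 + z^2)
 f(z) = sqrt(C1 + z^2)


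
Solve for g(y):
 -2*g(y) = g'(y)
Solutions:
 g(y) = C1*exp(-2*y)


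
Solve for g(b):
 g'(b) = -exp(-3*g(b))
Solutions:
 g(b) = log(C1 - 3*b)/3
 g(b) = log((-3^(1/3) - 3^(5/6)*I)*(C1 - b)^(1/3)/2)
 g(b) = log((-3^(1/3) + 3^(5/6)*I)*(C1 - b)^(1/3)/2)


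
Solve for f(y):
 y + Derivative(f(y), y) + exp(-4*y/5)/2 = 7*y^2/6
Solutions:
 f(y) = C1 + 7*y^3/18 - y^2/2 + 5*exp(-4*y/5)/8


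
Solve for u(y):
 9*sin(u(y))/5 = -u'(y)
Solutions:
 9*y/5 + log(cos(u(y)) - 1)/2 - log(cos(u(y)) + 1)/2 = C1


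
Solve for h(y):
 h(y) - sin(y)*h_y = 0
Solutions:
 h(y) = C1*sqrt(cos(y) - 1)/sqrt(cos(y) + 1)


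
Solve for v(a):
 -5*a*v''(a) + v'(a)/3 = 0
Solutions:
 v(a) = C1 + C2*a^(16/15)


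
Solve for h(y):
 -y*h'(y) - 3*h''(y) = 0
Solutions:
 h(y) = C1 + C2*erf(sqrt(6)*y/6)


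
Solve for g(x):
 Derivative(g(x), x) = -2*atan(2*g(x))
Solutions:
 Integral(1/atan(2*_y), (_y, g(x))) = C1 - 2*x


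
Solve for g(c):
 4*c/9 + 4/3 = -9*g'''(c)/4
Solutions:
 g(c) = C1 + C2*c + C3*c^2 - 2*c^4/243 - 8*c^3/81


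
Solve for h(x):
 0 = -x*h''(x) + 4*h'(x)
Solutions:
 h(x) = C1 + C2*x^5


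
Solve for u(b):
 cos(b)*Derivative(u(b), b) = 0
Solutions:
 u(b) = C1


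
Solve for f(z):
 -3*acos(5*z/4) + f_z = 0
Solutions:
 f(z) = C1 + 3*z*acos(5*z/4) - 3*sqrt(16 - 25*z^2)/5


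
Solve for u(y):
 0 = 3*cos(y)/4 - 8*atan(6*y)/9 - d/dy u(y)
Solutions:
 u(y) = C1 - 8*y*atan(6*y)/9 + 2*log(36*y^2 + 1)/27 + 3*sin(y)/4


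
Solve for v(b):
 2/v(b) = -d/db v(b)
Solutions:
 v(b) = -sqrt(C1 - 4*b)
 v(b) = sqrt(C1 - 4*b)


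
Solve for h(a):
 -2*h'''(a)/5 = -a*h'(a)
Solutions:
 h(a) = C1 + Integral(C2*airyai(2^(2/3)*5^(1/3)*a/2) + C3*airybi(2^(2/3)*5^(1/3)*a/2), a)


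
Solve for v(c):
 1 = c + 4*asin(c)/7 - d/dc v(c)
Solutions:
 v(c) = C1 + c^2/2 + 4*c*asin(c)/7 - c + 4*sqrt(1 - c^2)/7


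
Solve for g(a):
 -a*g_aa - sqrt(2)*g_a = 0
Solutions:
 g(a) = C1 + C2*a^(1 - sqrt(2))


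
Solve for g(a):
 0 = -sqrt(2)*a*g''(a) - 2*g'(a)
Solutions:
 g(a) = C1 + C2*a^(1 - sqrt(2))


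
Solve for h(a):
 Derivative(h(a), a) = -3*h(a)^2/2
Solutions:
 h(a) = 2/(C1 + 3*a)


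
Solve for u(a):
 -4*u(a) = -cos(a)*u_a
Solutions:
 u(a) = C1*(sin(a)^2 + 2*sin(a) + 1)/(sin(a)^2 - 2*sin(a) + 1)
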